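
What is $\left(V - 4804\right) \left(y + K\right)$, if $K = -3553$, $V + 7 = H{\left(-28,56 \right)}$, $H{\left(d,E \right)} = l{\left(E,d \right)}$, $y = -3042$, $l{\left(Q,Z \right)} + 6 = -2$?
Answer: $31781305$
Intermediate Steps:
$l{\left(Q,Z \right)} = -8$ ($l{\left(Q,Z \right)} = -6 - 2 = -8$)
$H{\left(d,E \right)} = -8$
$V = -15$ ($V = -7 - 8 = -15$)
$\left(V - 4804\right) \left(y + K\right) = \left(-15 - 4804\right) \left(-3042 - 3553\right) = \left(-4819\right) \left(-6595\right) = 31781305$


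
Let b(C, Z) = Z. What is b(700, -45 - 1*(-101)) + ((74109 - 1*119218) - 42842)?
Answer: -87895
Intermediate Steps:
b(700, -45 - 1*(-101)) + ((74109 - 1*119218) - 42842) = (-45 - 1*(-101)) + ((74109 - 1*119218) - 42842) = (-45 + 101) + ((74109 - 119218) - 42842) = 56 + (-45109 - 42842) = 56 - 87951 = -87895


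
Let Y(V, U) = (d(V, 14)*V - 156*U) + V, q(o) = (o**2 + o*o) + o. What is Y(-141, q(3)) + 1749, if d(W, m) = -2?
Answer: -1386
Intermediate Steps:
q(o) = o + 2*o**2 (q(o) = (o**2 + o**2) + o = 2*o**2 + o = o + 2*o**2)
Y(V, U) = -V - 156*U (Y(V, U) = (-2*V - 156*U) + V = (-156*U - 2*V) + V = -V - 156*U)
Y(-141, q(3)) + 1749 = (-1*(-141) - 468*(1 + 2*3)) + 1749 = (141 - 468*(1 + 6)) + 1749 = (141 - 468*7) + 1749 = (141 - 156*21) + 1749 = (141 - 3276) + 1749 = -3135 + 1749 = -1386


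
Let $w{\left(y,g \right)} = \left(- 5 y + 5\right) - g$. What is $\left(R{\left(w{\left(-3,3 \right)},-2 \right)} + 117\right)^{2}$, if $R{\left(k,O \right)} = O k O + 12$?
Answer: $38809$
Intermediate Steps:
$w{\left(y,g \right)} = 5 - g - 5 y$ ($w{\left(y,g \right)} = \left(5 - 5 y\right) - g = 5 - g - 5 y$)
$R{\left(k,O \right)} = 12 + k O^{2}$ ($R{\left(k,O \right)} = k O^{2} + 12 = 12 + k O^{2}$)
$\left(R{\left(w{\left(-3,3 \right)},-2 \right)} + 117\right)^{2} = \left(\left(12 + \left(5 - 3 - -15\right) \left(-2\right)^{2}\right) + 117\right)^{2} = \left(\left(12 + \left(5 - 3 + 15\right) 4\right) + 117\right)^{2} = \left(\left(12 + 17 \cdot 4\right) + 117\right)^{2} = \left(\left(12 + 68\right) + 117\right)^{2} = \left(80 + 117\right)^{2} = 197^{2} = 38809$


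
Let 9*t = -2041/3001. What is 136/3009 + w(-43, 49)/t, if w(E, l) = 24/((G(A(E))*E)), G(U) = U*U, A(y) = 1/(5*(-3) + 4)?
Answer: 13883544176/15534051 ≈ 893.75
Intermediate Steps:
t = -2041/27009 (t = (-2041/3001)/9 = (-2041*1/3001)/9 = (⅑)*(-2041/3001) = -2041/27009 ≈ -0.075567)
A(y) = -1/11 (A(y) = 1/(-15 + 4) = 1/(-11) = 1*(-1/11) = -1/11)
G(U) = U²
w(E, l) = 2904/E (w(E, l) = 24/(((-1/11)²*E)) = 24/((E/121)) = 24*(121/E) = 2904/E)
136/3009 + w(-43, 49)/t = 136/3009 + (2904/(-43))/(-2041/27009) = 136*(1/3009) + (2904*(-1/43))*(-27009/2041) = 8/177 - 2904/43*(-27009/2041) = 8/177 + 78434136/87763 = 13883544176/15534051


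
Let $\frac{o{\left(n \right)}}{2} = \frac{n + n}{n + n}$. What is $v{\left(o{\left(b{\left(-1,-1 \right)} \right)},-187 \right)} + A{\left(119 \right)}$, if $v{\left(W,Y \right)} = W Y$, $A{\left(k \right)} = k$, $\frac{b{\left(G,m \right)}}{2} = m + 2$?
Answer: $-255$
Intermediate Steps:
$b{\left(G,m \right)} = 4 + 2 m$ ($b{\left(G,m \right)} = 2 \left(m + 2\right) = 2 \left(2 + m\right) = 4 + 2 m$)
$o{\left(n \right)} = 2$ ($o{\left(n \right)} = 2 \frac{n + n}{n + n} = 2 \frac{2 n}{2 n} = 2 \cdot 2 n \frac{1}{2 n} = 2 \cdot 1 = 2$)
$v{\left(o{\left(b{\left(-1,-1 \right)} \right)},-187 \right)} + A{\left(119 \right)} = 2 \left(-187\right) + 119 = -374 + 119 = -255$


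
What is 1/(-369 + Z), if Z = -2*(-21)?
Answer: -1/327 ≈ -0.0030581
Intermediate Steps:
Z = 42
1/(-369 + Z) = 1/(-369 + 42) = 1/(-327) = -1/327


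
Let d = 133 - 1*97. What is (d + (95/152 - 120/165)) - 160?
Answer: -10921/88 ≈ -124.10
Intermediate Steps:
d = 36 (d = 133 - 97 = 36)
(d + (95/152 - 120/165)) - 160 = (36 + (95/152 - 120/165)) - 160 = (36 + (95*(1/152) - 120*1/165)) - 160 = (36 + (5/8 - 8/11)) - 160 = (36 - 9/88) - 160 = 3159/88 - 160 = -10921/88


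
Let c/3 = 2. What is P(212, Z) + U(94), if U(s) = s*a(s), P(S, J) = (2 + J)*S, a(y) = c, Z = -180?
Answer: -37172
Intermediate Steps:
c = 6 (c = 3*2 = 6)
a(y) = 6
P(S, J) = S*(2 + J)
U(s) = 6*s (U(s) = s*6 = 6*s)
P(212, Z) + U(94) = 212*(2 - 180) + 6*94 = 212*(-178) + 564 = -37736 + 564 = -37172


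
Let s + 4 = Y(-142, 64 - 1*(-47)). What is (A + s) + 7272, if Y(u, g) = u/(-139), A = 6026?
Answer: 1848008/139 ≈ 13295.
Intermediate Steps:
Y(u, g) = -u/139 (Y(u, g) = u*(-1/139) = -u/139)
s = -414/139 (s = -4 - 1/139*(-142) = -4 + 142/139 = -414/139 ≈ -2.9784)
(A + s) + 7272 = (6026 - 414/139) + 7272 = 837200/139 + 7272 = 1848008/139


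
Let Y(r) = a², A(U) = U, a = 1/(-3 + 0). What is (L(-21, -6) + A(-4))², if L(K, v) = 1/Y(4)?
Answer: 25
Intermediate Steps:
a = -⅓ (a = 1/(-3) = -⅓ ≈ -0.33333)
Y(r) = ⅑ (Y(r) = (-⅓)² = ⅑)
L(K, v) = 9 (L(K, v) = 1/(⅑) = 9)
(L(-21, -6) + A(-4))² = (9 - 4)² = 5² = 25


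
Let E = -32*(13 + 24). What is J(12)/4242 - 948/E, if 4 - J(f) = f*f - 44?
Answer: 162823/209272 ≈ 0.77804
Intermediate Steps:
J(f) = 48 - f² (J(f) = 4 - (f*f - 44) = 4 - (f² - 44) = 4 - (-44 + f²) = 4 + (44 - f²) = 48 - f²)
E = -1184 (E = -32*37 = -1184)
J(12)/4242 - 948/E = (48 - 1*12²)/4242 - 948/(-1184) = (48 - 1*144)*(1/4242) - 948*(-1/1184) = (48 - 144)*(1/4242) + 237/296 = -96*1/4242 + 237/296 = -16/707 + 237/296 = 162823/209272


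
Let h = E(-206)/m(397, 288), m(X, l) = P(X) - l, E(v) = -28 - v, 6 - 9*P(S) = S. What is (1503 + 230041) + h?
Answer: 690694150/2983 ≈ 2.3154e+5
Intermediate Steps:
P(S) = ⅔ - S/9
m(X, l) = ⅔ - l - X/9 (m(X, l) = (⅔ - X/9) - l = ⅔ - l - X/9)
h = -1602/2983 (h = (-28 - 1*(-206))/(⅔ - 1*288 - ⅑*397) = (-28 + 206)/(⅔ - 288 - 397/9) = 178/(-2983/9) = 178*(-9/2983) = -1602/2983 ≈ -0.53704)
(1503 + 230041) + h = (1503 + 230041) - 1602/2983 = 231544 - 1602/2983 = 690694150/2983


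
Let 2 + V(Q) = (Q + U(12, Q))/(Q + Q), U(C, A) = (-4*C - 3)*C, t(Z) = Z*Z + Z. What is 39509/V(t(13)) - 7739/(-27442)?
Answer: -197321007115/15888918 ≈ -12419.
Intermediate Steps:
t(Z) = Z + Z**2 (t(Z) = Z**2 + Z = Z + Z**2)
U(C, A) = C*(-3 - 4*C) (U(C, A) = (-3 - 4*C)*C = C*(-3 - 4*C))
V(Q) = -2 + (-612 + Q)/(2*Q) (V(Q) = -2 + (Q - 1*12*(3 + 4*12))/(Q + Q) = -2 + (Q - 1*12*(3 + 48))/((2*Q)) = -2 + (Q - 1*12*51)*(1/(2*Q)) = -2 + (Q - 612)*(1/(2*Q)) = -2 + (-612 + Q)*(1/(2*Q)) = -2 + (-612 + Q)/(2*Q))
39509/V(t(13)) - 7739/(-27442) = 39509/(-3/2 - 306*1/(13*(1 + 13))) - 7739/(-27442) = 39509/(-3/2 - 306/(13*14)) - 7739*(-1/27442) = 39509/(-3/2 - 306/182) + 7739/27442 = 39509/(-3/2 - 306*1/182) + 7739/27442 = 39509/(-3/2 - 153/91) + 7739/27442 = 39509/(-579/182) + 7739/27442 = 39509*(-182/579) + 7739/27442 = -7190638/579 + 7739/27442 = -197321007115/15888918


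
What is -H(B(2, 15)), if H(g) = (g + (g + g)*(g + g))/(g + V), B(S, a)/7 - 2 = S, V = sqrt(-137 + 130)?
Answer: -112 + 4*I*sqrt(7) ≈ -112.0 + 10.583*I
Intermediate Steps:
V = I*sqrt(7) (V = sqrt(-7) = I*sqrt(7) ≈ 2.6458*I)
B(S, a) = 14 + 7*S
H(g) = (g + 4*g**2)/(g + I*sqrt(7)) (H(g) = (g + (g + g)*(g + g))/(g + I*sqrt(7)) = (g + (2*g)*(2*g))/(g + I*sqrt(7)) = (g + 4*g**2)/(g + I*sqrt(7)))
-H(B(2, 15)) = -(14 + 7*2)*(1 + 4*(14 + 7*2))/((14 + 7*2) + I*sqrt(7)) = -(14 + 14)*(1 + 4*(14 + 14))/((14 + 14) + I*sqrt(7)) = -28*(1 + 4*28)/(28 + I*sqrt(7)) = -28*(1 + 112)/(28 + I*sqrt(7)) = -28*113/(28 + I*sqrt(7)) = -3164/(28 + I*sqrt(7))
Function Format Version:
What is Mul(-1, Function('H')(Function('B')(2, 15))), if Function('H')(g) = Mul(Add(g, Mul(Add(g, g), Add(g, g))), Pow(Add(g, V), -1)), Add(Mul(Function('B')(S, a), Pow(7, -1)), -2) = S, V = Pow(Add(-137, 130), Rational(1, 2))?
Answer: Add(-112, Mul(4, I, Pow(7, Rational(1, 2)))) ≈ Add(-112.00, Mul(10.583, I))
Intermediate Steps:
V = Mul(I, Pow(7, Rational(1, 2))) (V = Pow(-7, Rational(1, 2)) = Mul(I, Pow(7, Rational(1, 2))) ≈ Mul(2.6458, I))
Function('B')(S, a) = Add(14, Mul(7, S))
Function('H')(g) = Mul(Pow(Add(g, Mul(I, Pow(7, Rational(1, 2)))), -1), Add(g, Mul(4, Pow(g, 2)))) (Function('H')(g) = Mul(Add(g, Mul(Add(g, g), Add(g, g))), Pow(Add(g, Mul(I, Pow(7, Rational(1, 2)))), -1)) = Mul(Add(g, Mul(Mul(2, g), Mul(2, g))), Pow(Add(g, Mul(I, Pow(7, Rational(1, 2)))), -1)) = Mul(Add(g, Mul(4, Pow(g, 2))), Pow(Add(g, Mul(I, Pow(7, Rational(1, 2)))), -1)) = Mul(Pow(Add(g, Mul(I, Pow(7, Rational(1, 2)))), -1), Add(g, Mul(4, Pow(g, 2)))))
Mul(-1, Function('H')(Function('B')(2, 15))) = Mul(-1, Mul(Add(14, Mul(7, 2)), Pow(Add(Add(14, Mul(7, 2)), Mul(I, Pow(7, Rational(1, 2)))), -1), Add(1, Mul(4, Add(14, Mul(7, 2)))))) = Mul(-1, Mul(Add(14, 14), Pow(Add(Add(14, 14), Mul(I, Pow(7, Rational(1, 2)))), -1), Add(1, Mul(4, Add(14, 14))))) = Mul(-1, Mul(28, Pow(Add(28, Mul(I, Pow(7, Rational(1, 2)))), -1), Add(1, Mul(4, 28)))) = Mul(-1, Mul(28, Pow(Add(28, Mul(I, Pow(7, Rational(1, 2)))), -1), Add(1, 112))) = Mul(-1, Mul(28, Pow(Add(28, Mul(I, Pow(7, Rational(1, 2)))), -1), 113)) = Mul(-1, Mul(3164, Pow(Add(28, Mul(I, Pow(7, Rational(1, 2)))), -1))) = Mul(-3164, Pow(Add(28, Mul(I, Pow(7, Rational(1, 2)))), -1))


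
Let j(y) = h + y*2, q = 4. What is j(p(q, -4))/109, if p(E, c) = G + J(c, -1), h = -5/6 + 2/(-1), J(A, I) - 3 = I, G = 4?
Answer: 55/654 ≈ 0.084098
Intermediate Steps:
J(A, I) = 3 + I
h = -17/6 (h = -5*1/6 + 2*(-1) = -5/6 - 2 = -17/6 ≈ -2.8333)
p(E, c) = 6 (p(E, c) = 4 + (3 - 1) = 4 + 2 = 6)
j(y) = -17/6 + 2*y (j(y) = -17/6 + y*2 = -17/6 + 2*y)
j(p(q, -4))/109 = (-17/6 + 2*6)/109 = (-17/6 + 12)*(1/109) = (55/6)*(1/109) = 55/654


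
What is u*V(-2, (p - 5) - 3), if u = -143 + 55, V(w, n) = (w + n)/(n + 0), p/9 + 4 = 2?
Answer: -1232/13 ≈ -94.769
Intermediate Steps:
p = -18 (p = -36 + 9*2 = -36 + 18 = -18)
V(w, n) = (n + w)/n
u = -88
u*V(-2, (p - 5) - 3) = -88*(((-18 - 5) - 3) - 2)/((-18 - 5) - 3) = -88*((-23 - 3) - 2)/(-23 - 3) = -88*(-26 - 2)/(-26) = -(-44)*(-28)/13 = -88*14/13 = -1232/13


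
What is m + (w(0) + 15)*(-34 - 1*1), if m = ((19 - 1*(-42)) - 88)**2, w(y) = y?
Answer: 204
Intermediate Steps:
m = 729 (m = ((19 + 42) - 88)**2 = (61 - 88)**2 = (-27)**2 = 729)
m + (w(0) + 15)*(-34 - 1*1) = 729 + (0 + 15)*(-34 - 1*1) = 729 + 15*(-34 - 1) = 729 + 15*(-35) = 729 - 525 = 204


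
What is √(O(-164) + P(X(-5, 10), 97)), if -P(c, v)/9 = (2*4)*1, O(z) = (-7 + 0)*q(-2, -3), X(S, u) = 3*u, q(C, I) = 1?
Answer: I*√79 ≈ 8.8882*I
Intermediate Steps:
O(z) = -7 (O(z) = (-7 + 0)*1 = -7*1 = -7)
P(c, v) = -72 (P(c, v) = -9*2*4 = -72)
√(O(-164) + P(X(-5, 10), 97)) = √(-7 - 72) = √(-79) = I*√79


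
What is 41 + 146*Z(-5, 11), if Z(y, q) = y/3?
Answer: -607/3 ≈ -202.33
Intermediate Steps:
Z(y, q) = y/3 (Z(y, q) = y*(⅓) = y/3)
41 + 146*Z(-5, 11) = 41 + 146*((⅓)*(-5)) = 41 + 146*(-5/3) = 41 - 730/3 = -607/3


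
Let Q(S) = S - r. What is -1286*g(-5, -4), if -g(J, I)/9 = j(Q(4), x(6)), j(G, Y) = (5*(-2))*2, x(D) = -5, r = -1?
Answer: -231480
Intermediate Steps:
Q(S) = 1 + S (Q(S) = S - 1*(-1) = S + 1 = 1 + S)
j(G, Y) = -20 (j(G, Y) = -10*2 = -20)
g(J, I) = 180 (g(J, I) = -9*(-20) = 180)
-1286*g(-5, -4) = -1286*180 = -231480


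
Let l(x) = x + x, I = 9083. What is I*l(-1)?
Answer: -18166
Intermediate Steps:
l(x) = 2*x
I*l(-1) = 9083*(2*(-1)) = 9083*(-2) = -18166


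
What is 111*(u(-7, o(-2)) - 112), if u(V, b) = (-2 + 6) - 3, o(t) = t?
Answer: -12321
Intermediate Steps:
u(V, b) = 1 (u(V, b) = 4 - 3 = 1)
111*(u(-7, o(-2)) - 112) = 111*(1 - 112) = 111*(-111) = -12321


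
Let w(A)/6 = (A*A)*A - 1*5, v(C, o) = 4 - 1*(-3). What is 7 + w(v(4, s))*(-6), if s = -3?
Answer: -12161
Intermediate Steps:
v(C, o) = 7 (v(C, o) = 4 + 3 = 7)
w(A) = -30 + 6*A³ (w(A) = 6*((A*A)*A - 1*5) = 6*(A²*A - 5) = 6*(A³ - 5) = 6*(-5 + A³) = -30 + 6*A³)
7 + w(v(4, s))*(-6) = 7 + (-30 + 6*7³)*(-6) = 7 + (-30 + 6*343)*(-6) = 7 + (-30 + 2058)*(-6) = 7 + 2028*(-6) = 7 - 12168 = -12161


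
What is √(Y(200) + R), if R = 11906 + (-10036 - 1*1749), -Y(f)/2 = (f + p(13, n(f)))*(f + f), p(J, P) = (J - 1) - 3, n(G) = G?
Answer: I*√167079 ≈ 408.75*I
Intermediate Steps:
p(J, P) = -4 + J (p(J, P) = (-1 + J) - 3 = -4 + J)
Y(f) = -4*f*(9 + f) (Y(f) = -2*(f + (-4 + 13))*(f + f) = -2*(f + 9)*2*f = -2*(9 + f)*2*f = -4*f*(9 + f))
R = 121 (R = 11906 + (-10036 - 1749) = 11906 - 11785 = 121)
√(Y(200) + R) = √(-4*200*(9 + 200) + 121) = √(-4*200*209 + 121) = √(-167200 + 121) = √(-167079) = I*√167079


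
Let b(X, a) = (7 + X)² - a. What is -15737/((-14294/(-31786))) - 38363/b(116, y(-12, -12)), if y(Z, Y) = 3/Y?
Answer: -15136891090341/432514999 ≈ -34997.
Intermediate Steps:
-15737/((-14294/(-31786))) - 38363/b(116, y(-12, -12)) = -15737/((-14294/(-31786))) - 38363/((7 + 116)² - 3/(-12)) = -15737/((-14294*(-1/31786))) - 38363/(123² - 3*(-1)/12) = -15737/7147/15893 - 38363/(15129 - 1*(-¼)) = -15737*15893/7147 - 38363/(15129 + ¼) = -250108141/7147 - 38363/60517/4 = -250108141/7147 - 38363*4/60517 = -250108141/7147 - 153452/60517 = -15136891090341/432514999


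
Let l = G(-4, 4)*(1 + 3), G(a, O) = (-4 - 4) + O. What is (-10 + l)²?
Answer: 676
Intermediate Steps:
G(a, O) = -8 + O
l = -16 (l = (-8 + 4)*(1 + 3) = -4*4 = -16)
(-10 + l)² = (-10 - 16)² = (-26)² = 676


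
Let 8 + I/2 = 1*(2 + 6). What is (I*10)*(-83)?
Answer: 0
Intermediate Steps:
I = 0 (I = -16 + 2*(1*(2 + 6)) = -16 + 2*(1*8) = -16 + 2*8 = -16 + 16 = 0)
(I*10)*(-83) = (0*10)*(-83) = 0*(-83) = 0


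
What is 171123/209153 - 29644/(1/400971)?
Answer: -2486072940346449/209153 ≈ -1.1886e+10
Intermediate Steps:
171123/209153 - 29644/(1/400971) = 171123*(1/209153) - 29644/1/400971 = 171123/209153 - 29644*400971 = 171123/209153 - 11886384324 = -2486072940346449/209153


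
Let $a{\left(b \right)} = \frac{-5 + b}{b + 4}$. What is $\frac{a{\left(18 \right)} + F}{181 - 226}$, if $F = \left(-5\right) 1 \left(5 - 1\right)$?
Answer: $\frac{427}{990} \approx 0.43131$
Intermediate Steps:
$F = -20$ ($F = - 5 \left(5 - 1\right) = \left(-5\right) 4 = -20$)
$a{\left(b \right)} = \frac{-5 + b}{4 + b}$
$\frac{a{\left(18 \right)} + F}{181 - 226} = \frac{\frac{-5 + 18}{4 + 18} - 20}{181 - 226} = \frac{\frac{1}{22} \cdot 13 - 20}{-45} = \left(\frac{1}{22} \cdot 13 - 20\right) \left(- \frac{1}{45}\right) = \left(\frac{13}{22} - 20\right) \left(- \frac{1}{45}\right) = \left(- \frac{427}{22}\right) \left(- \frac{1}{45}\right) = \frac{427}{990}$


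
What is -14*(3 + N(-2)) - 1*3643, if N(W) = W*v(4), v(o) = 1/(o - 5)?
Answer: -3713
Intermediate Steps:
v(o) = 1/(-5 + o)
N(W) = -W (N(W) = W/(-5 + 4) = W/(-1) = W*(-1) = -W)
-14*(3 + N(-2)) - 1*3643 = -14*(3 - 1*(-2)) - 1*3643 = -14*(3 + 2) - 3643 = -14*5 - 3643 = -70 - 3643 = -3713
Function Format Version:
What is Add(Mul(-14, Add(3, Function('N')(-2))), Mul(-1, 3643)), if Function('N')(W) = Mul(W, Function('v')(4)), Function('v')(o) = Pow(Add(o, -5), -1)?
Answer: -3713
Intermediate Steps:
Function('v')(o) = Pow(Add(-5, o), -1)
Function('N')(W) = Mul(-1, W) (Function('N')(W) = Mul(W, Pow(Add(-5, 4), -1)) = Mul(W, Pow(-1, -1)) = Mul(W, -1) = Mul(-1, W))
Add(Mul(-14, Add(3, Function('N')(-2))), Mul(-1, 3643)) = Add(Mul(-14, Add(3, Mul(-1, -2))), Mul(-1, 3643)) = Add(Mul(-14, Add(3, 2)), -3643) = Add(Mul(-14, 5), -3643) = Add(-70, -3643) = -3713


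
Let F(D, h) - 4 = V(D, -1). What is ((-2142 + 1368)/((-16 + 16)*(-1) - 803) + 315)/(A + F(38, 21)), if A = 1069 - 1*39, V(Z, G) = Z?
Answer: 253719/860816 ≈ 0.29474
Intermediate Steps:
F(D, h) = 4 + D
A = 1030 (A = 1069 - 39 = 1030)
((-2142 + 1368)/((-16 + 16)*(-1) - 803) + 315)/(A + F(38, 21)) = ((-2142 + 1368)/((-16 + 16)*(-1) - 803) + 315)/(1030 + (4 + 38)) = (-774/(0*(-1) - 803) + 315)/(1030 + 42) = (-774/(0 - 803) + 315)/1072 = (-774/(-803) + 315)*(1/1072) = (-774*(-1/803) + 315)*(1/1072) = (774/803 + 315)*(1/1072) = (253719/803)*(1/1072) = 253719/860816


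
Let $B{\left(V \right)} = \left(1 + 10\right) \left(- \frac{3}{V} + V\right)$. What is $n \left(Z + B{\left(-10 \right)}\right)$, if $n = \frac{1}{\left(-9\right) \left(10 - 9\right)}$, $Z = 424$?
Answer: $- \frac{3173}{90} \approx -35.256$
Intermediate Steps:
$B{\left(V \right)} = - \frac{33}{V} + 11 V$ ($B{\left(V \right)} = 11 \left(V - \frac{3}{V}\right) = - \frac{33}{V} + 11 V$)
$n = - \frac{1}{9}$ ($n = \frac{1}{\left(-9\right) 1} = \frac{1}{-9} = - \frac{1}{9} \approx -0.11111$)
$n \left(Z + B{\left(-10 \right)}\right) = - \frac{424 + \left(- \frac{33}{-10} + 11 \left(-10\right)\right)}{9} = - \frac{424 - \frac{1067}{10}}{9} = \left(- \frac{1}{9}\right) \frac{3173}{10} = - \frac{3173}{90}$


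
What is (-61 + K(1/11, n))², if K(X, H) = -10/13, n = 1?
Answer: 644809/169 ≈ 3815.4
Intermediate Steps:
K(X, H) = -10/13 (K(X, H) = -10*1/13 = -10/13)
(-61 + K(1/11, n))² = (-61 - 10/13)² = (-803/13)² = 644809/169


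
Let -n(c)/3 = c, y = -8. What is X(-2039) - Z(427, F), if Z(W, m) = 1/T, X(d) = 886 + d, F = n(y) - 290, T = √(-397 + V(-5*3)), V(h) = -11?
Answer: -1153 + I*√102/204 ≈ -1153.0 + 0.049507*I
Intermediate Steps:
n(c) = -3*c
T = 2*I*√102 (T = √(-397 - 11) = √(-408) = 2*I*√102 ≈ 20.199*I)
F = -266 (F = -3*(-8) - 290 = 24 - 290 = -266)
Z(W, m) = -I*√102/204 (Z(W, m) = 1/(2*I*√102) = -I*√102/204)
X(-2039) - Z(427, F) = (886 - 2039) - (-1)*I*√102/204 = -1153 + I*√102/204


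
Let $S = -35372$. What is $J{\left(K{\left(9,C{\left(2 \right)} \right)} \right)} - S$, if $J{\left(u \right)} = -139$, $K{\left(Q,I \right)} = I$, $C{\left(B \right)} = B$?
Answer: $35233$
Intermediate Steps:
$J{\left(K{\left(9,C{\left(2 \right)} \right)} \right)} - S = -139 - -35372 = -139 + 35372 = 35233$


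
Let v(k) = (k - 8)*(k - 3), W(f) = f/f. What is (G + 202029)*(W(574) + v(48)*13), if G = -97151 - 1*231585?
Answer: -2965070507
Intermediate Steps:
G = -328736 (G = -97151 - 231585 = -328736)
W(f) = 1
v(k) = (-8 + k)*(-3 + k)
(G + 202029)*(W(574) + v(48)*13) = (-328736 + 202029)*(1 + (24 + 48² - 11*48)*13) = -126707*(1 + (24 + 2304 - 528)*13) = -126707*(1 + 1800*13) = -126707*(1 + 23400) = -126707*23401 = -2965070507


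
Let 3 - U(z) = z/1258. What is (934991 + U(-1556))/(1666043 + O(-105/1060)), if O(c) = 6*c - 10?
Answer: 62339872424/111081044615 ≈ 0.56121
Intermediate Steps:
U(z) = 3 - z/1258
O(c) = -10 + 6*c
(934991 + U(-1556))/(1666043 + O(-105/1060)) = (934991 + (3 - 1/1258*(-1556)))/(1666043 + (-10 + 6*(-105/1060))) = (934991 + (3 + 778/629))/(1666043 + (-10 + 6*(-105*1/1060))) = (934991 + 2665/629)/(1666043 + (-10 + 6*(-21/212))) = 588112004/(629*(1666043 + (-10 - 63/106))) = 588112004/(629*(1666043 - 1123/106)) = 588112004/(629*(176599435/106)) = (588112004/629)*(106/176599435) = 62339872424/111081044615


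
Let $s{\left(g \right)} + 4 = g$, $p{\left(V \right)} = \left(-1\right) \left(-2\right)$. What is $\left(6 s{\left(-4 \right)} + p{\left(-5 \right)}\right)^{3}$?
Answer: $-97336$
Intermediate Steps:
$p{\left(V \right)} = 2$
$s{\left(g \right)} = -4 + g$
$\left(6 s{\left(-4 \right)} + p{\left(-5 \right)}\right)^{3} = \left(6 \left(-4 - 4\right) + 2\right)^{3} = \left(6 \left(-8\right) + 2\right)^{3} = \left(-48 + 2\right)^{3} = \left(-46\right)^{3} = -97336$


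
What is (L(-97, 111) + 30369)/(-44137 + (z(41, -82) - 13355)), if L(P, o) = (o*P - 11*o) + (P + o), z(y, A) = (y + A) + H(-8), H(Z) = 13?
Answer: -3679/11504 ≈ -0.31980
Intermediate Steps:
z(y, A) = 13 + A + y (z(y, A) = (y + A) + 13 = (A + y) + 13 = 13 + A + y)
L(P, o) = P - 10*o + P*o (L(P, o) = (P*o - 11*o) + (P + o) = (-11*o + P*o) + (P + o) = P - 10*o + P*o)
(L(-97, 111) + 30369)/(-44137 + (z(41, -82) - 13355)) = ((-97 - 10*111 - 97*111) + 30369)/(-44137 + ((13 - 82 + 41) - 13355)) = ((-97 - 1110 - 10767) + 30369)/(-44137 + (-28 - 13355)) = (-11974 + 30369)/(-44137 - 13383) = 18395/(-57520) = 18395*(-1/57520) = -3679/11504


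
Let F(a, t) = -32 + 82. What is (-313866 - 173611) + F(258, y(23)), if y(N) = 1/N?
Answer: -487427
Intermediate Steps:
F(a, t) = 50
(-313866 - 173611) + F(258, y(23)) = (-313866 - 173611) + 50 = -487477 + 50 = -487427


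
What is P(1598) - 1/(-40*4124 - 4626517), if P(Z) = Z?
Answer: 7656780247/4791477 ≈ 1598.0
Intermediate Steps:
P(1598) - 1/(-40*4124 - 4626517) = 1598 - 1/(-40*4124 - 4626517) = 1598 - 1/(-164960 - 4626517) = 1598 - 1/(-4791477) = 1598 - 1*(-1/4791477) = 1598 + 1/4791477 = 7656780247/4791477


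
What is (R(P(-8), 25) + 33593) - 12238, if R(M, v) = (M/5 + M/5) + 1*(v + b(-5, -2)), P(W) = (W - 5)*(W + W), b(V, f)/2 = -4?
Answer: 107276/5 ≈ 21455.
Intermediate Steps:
b(V, f) = -8 (b(V, f) = 2*(-4) = -8)
P(W) = 2*W*(-5 + W) (P(W) = (-5 + W)*(2*W) = 2*W*(-5 + W))
R(M, v) = -8 + v + 2*M/5 (R(M, v) = (M/5 + M/5) + 1*(v - 8) = (M*(⅕) + M*(⅕)) + 1*(-8 + v) = (M/5 + M/5) + (-8 + v) = 2*M/5 + (-8 + v) = -8 + v + 2*M/5)
(R(P(-8), 25) + 33593) - 12238 = ((-8 + 25 + 2*(2*(-8)*(-5 - 8))/5) + 33593) - 12238 = ((-8 + 25 + 2*(2*(-8)*(-13))/5) + 33593) - 12238 = ((-8 + 25 + (⅖)*208) + 33593) - 12238 = ((-8 + 25 + 416/5) + 33593) - 12238 = (501/5 + 33593) - 12238 = 168466/5 - 12238 = 107276/5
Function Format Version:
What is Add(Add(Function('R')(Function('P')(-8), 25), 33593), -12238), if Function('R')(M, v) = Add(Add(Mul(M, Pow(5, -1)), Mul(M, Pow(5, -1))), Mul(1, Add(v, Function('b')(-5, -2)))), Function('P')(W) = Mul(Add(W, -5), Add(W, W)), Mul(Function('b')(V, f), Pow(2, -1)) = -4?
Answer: Rational(107276, 5) ≈ 21455.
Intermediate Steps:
Function('b')(V, f) = -8 (Function('b')(V, f) = Mul(2, -4) = -8)
Function('P')(W) = Mul(2, W, Add(-5, W)) (Function('P')(W) = Mul(Add(-5, W), Mul(2, W)) = Mul(2, W, Add(-5, W)))
Function('R')(M, v) = Add(-8, v, Mul(Rational(2, 5), M)) (Function('R')(M, v) = Add(Add(Mul(M, Pow(5, -1)), Mul(M, Pow(5, -1))), Mul(1, Add(v, -8))) = Add(Add(Mul(M, Rational(1, 5)), Mul(M, Rational(1, 5))), Mul(1, Add(-8, v))) = Add(Add(Mul(Rational(1, 5), M), Mul(Rational(1, 5), M)), Add(-8, v)) = Add(Mul(Rational(2, 5), M), Add(-8, v)) = Add(-8, v, Mul(Rational(2, 5), M)))
Add(Add(Function('R')(Function('P')(-8), 25), 33593), -12238) = Add(Add(Add(-8, 25, Mul(Rational(2, 5), Mul(2, -8, Add(-5, -8)))), 33593), -12238) = Add(Add(Add(-8, 25, Mul(Rational(2, 5), Mul(2, -8, -13))), 33593), -12238) = Add(Add(Add(-8, 25, Mul(Rational(2, 5), 208)), 33593), -12238) = Add(Add(Add(-8, 25, Rational(416, 5)), 33593), -12238) = Add(Add(Rational(501, 5), 33593), -12238) = Add(Rational(168466, 5), -12238) = Rational(107276, 5)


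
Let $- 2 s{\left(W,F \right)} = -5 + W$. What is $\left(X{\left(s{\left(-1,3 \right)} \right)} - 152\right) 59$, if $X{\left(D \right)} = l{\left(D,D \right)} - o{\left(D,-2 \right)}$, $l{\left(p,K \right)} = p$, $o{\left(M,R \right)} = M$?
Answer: $-8968$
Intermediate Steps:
$s{\left(W,F \right)} = \frac{5}{2} - \frac{W}{2}$ ($s{\left(W,F \right)} = - \frac{-5 + W}{2} = \frac{5}{2} - \frac{W}{2}$)
$X{\left(D \right)} = 0$ ($X{\left(D \right)} = D - D = 0$)
$\left(X{\left(s{\left(-1,3 \right)} \right)} - 152\right) 59 = \left(0 - 152\right) 59 = \left(-152\right) 59 = -8968$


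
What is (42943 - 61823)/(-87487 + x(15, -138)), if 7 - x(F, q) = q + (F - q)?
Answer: 3776/17499 ≈ 0.21578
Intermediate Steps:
x(F, q) = 7 - F (x(F, q) = 7 - (q + (F - q)) = 7 - F)
(42943 - 61823)/(-87487 + x(15, -138)) = (42943 - 61823)/(-87487 + (7 - 1*15)) = -18880/(-87487 + (7 - 15)) = -18880/(-87487 - 8) = -18880/(-87495) = -18880*(-1/87495) = 3776/17499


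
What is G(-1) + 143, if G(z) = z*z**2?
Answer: 142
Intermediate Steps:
G(z) = z**3
G(-1) + 143 = (-1)**3 + 143 = -1 + 143 = 142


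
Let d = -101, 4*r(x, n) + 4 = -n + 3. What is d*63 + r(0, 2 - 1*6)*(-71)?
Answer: -25665/4 ≈ -6416.3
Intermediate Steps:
r(x, n) = -¼ - n/4 (r(x, n) = -1 + (-n + 3)/4 = -1 + (3 - n)/4 = -1 + (¾ - n/4) = -¼ - n/4)
d*63 + r(0, 2 - 1*6)*(-71) = -101*63 + (-¼ - (2 - 1*6)/4)*(-71) = -6363 + (-¼ - (2 - 6)/4)*(-71) = -6363 + (-¼ - ¼*(-4))*(-71) = -6363 + (-¼ + 1)*(-71) = -6363 + (¾)*(-71) = -6363 - 213/4 = -25665/4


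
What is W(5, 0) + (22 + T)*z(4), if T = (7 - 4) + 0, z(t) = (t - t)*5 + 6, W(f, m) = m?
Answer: 150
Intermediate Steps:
z(t) = 6 (z(t) = 0*5 + 6 = 0 + 6 = 6)
T = 3 (T = 3 + 0 = 3)
W(5, 0) + (22 + T)*z(4) = 0 + (22 + 3)*6 = 0 + 25*6 = 0 + 150 = 150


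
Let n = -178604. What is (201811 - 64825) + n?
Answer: -41618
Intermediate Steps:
(201811 - 64825) + n = (201811 - 64825) - 178604 = 136986 - 178604 = -41618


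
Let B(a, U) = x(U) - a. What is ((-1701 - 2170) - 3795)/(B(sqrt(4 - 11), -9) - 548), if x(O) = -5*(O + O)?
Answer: 3511028/209771 - 7666*I*sqrt(7)/209771 ≈ 16.737 - 0.096688*I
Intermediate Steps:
x(O) = -10*O
B(a, U) = -a - 10*U (B(a, U) = -10*U - a = -a - 10*U)
((-1701 - 2170) - 3795)/(B(sqrt(4 - 11), -9) - 548) = ((-1701 - 2170) - 3795)/((-sqrt(4 - 11) - 10*(-9)) - 548) = (-3871 - 3795)/((-sqrt(-7) + 90) - 548) = -7666/((-I*sqrt(7) + 90) - 548) = -7666/((90 - I*sqrt(7)) - 548) = -7666/(-458 - I*sqrt(7))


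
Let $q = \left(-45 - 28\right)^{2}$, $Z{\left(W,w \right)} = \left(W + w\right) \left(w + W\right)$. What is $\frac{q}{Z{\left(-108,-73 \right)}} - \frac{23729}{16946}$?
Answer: $- \frac{687080535}{555167906} \approx -1.2376$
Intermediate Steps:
$Z{\left(W,w \right)} = \left(W + w\right)^{2}$ ($Z{\left(W,w \right)} = \left(W + w\right) \left(W + w\right) = \left(W + w\right)^{2}$)
$q = 5329$ ($q = \left(-73\right)^{2} = 5329$)
$\frac{q}{Z{\left(-108,-73 \right)}} - \frac{23729}{16946} = \frac{5329}{\left(-108 - 73\right)^{2}} - \frac{23729}{16946} = \frac{5329}{\left(-181\right)^{2}} - \frac{23729}{16946} = \frac{5329}{32761} - \frac{23729}{16946} = - \frac{687080535}{555167906}$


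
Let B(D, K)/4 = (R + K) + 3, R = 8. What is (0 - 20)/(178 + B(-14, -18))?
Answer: -2/15 ≈ -0.13333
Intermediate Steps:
B(D, K) = 44 + 4*K (B(D, K) = 4*((8 + K) + 3) = 4*(11 + K) = 44 + 4*K)
(0 - 20)/(178 + B(-14, -18)) = (0 - 20)/(178 + (44 + 4*(-18))) = -20/(178 + (44 - 72)) = -20/(178 - 28) = -20/150 = -20*1/150 = -2/15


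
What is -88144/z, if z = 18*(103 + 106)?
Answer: -44072/1881 ≈ -23.430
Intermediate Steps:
z = 3762 (z = 18*209 = 3762)
-88144/z = -88144/3762 = -88144*1/3762 = -44072/1881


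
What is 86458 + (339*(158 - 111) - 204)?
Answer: 102187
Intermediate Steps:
86458 + (339*(158 - 111) - 204) = 86458 + (339*47 - 204) = 86458 + (15933 - 204) = 86458 + 15729 = 102187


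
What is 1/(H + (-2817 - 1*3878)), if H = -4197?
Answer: -1/10892 ≈ -9.1810e-5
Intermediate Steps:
1/(H + (-2817 - 1*3878)) = 1/(-4197 + (-2817 - 1*3878)) = 1/(-4197 + (-2817 - 3878)) = 1/(-4197 - 6695) = 1/(-10892) = -1/10892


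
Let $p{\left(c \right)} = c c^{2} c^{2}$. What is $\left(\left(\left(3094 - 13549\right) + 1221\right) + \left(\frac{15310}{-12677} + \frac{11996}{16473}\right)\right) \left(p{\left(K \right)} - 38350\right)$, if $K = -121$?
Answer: $\frac{2632543171381926049708}{10990959} \approx 2.3952 \cdot 10^{14}$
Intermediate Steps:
$p{\left(c \right)} = c^{5}$ ($p{\left(c \right)} = c^{3} c^{2} = c^{5}$)
$\left(\left(\left(3094 - 13549\right) + 1221\right) + \left(\frac{15310}{-12677} + \frac{11996}{16473}\right)\right) \left(p{\left(K \right)} - 38350\right) = \left(\left(\left(3094 - 13549\right) + 1221\right) + \left(\frac{15310}{-12677} + \frac{11996}{16473}\right)\right) \left(\left(-121\right)^{5} - 38350\right) = \left(\left(-10455 + 1221\right) + \left(15310 \left(- \frac{1}{12677}\right) + 11996 \cdot \frac{1}{16473}\right)\right) \left(-25937424601 - 38350\right) = \left(-9234 + \left(- \frac{15310}{12677} + \frac{11996}{16473}\right)\right) \left(-25937462951\right) = \left(-9234 - \frac{100128338}{208828221}\right) \left(-25937462951\right) = \left(- \frac{1928419921052}{208828221}\right) \left(-25937462951\right) = \frac{2632543171381926049708}{10990959}$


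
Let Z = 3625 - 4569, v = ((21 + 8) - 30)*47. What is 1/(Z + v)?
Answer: -1/991 ≈ -0.0010091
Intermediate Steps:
v = -47 (v = (29 - 30)*47 = -1*47 = -47)
Z = -944
1/(Z + v) = 1/(-944 - 47) = 1/(-991) = -1/991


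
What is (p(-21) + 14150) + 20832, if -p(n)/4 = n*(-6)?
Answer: 34478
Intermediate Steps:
p(n) = 24*n (p(n) = -4*n*(-6) = -(-24)*n = 24*n)
(p(-21) + 14150) + 20832 = (24*(-21) + 14150) + 20832 = (-504 + 14150) + 20832 = 13646 + 20832 = 34478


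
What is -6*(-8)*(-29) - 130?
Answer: -1522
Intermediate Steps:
-6*(-8)*(-29) - 130 = 48*(-29) - 130 = -1392 - 130 = -1522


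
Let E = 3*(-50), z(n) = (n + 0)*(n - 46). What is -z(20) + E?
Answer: 370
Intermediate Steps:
z(n) = n*(-46 + n)
E = -150
-z(20) + E = -20*(-46 + 20) - 150 = -20*(-26) - 150 = -1*(-520) - 150 = 520 - 150 = 370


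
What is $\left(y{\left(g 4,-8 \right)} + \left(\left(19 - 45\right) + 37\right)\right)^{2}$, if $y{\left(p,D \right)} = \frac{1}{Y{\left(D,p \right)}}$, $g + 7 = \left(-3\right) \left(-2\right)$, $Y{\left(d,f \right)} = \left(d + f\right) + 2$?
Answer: $\frac{11881}{100} \approx 118.81$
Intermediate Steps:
$Y{\left(d,f \right)} = 2 + d + f$
$g = -1$ ($g = -7 - -6 = -7 + 6 = -1$)
$y{\left(p,D \right)} = \frac{1}{2 + D + p}$
$\left(y{\left(g 4,-8 \right)} + \left(\left(19 - 45\right) + 37\right)\right)^{2} = \left(\frac{1}{2 - 8 - 4} + \left(\left(19 - 45\right) + 37\right)\right)^{2} = \left(\frac{1}{2 - 8 - 4} + \left(-26 + 37\right)\right)^{2} = \left(\frac{1}{-10} + 11\right)^{2} = \left(- \frac{1}{10} + 11\right)^{2} = \left(\frac{109}{10}\right)^{2} = \frac{11881}{100}$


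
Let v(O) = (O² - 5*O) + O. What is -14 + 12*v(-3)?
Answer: 238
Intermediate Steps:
v(O) = O² - 4*O
-14 + 12*v(-3) = -14 + 12*(-3*(-4 - 3)) = -14 + 12*(-3*(-7)) = -14 + 12*21 = -14 + 252 = 238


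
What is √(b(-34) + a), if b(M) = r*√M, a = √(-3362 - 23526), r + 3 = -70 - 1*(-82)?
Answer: √I*√(2*√6722 + 9*√34) ≈ 10.403 + 10.403*I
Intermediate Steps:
r = 9 (r = -3 + (-70 - 1*(-82)) = -3 + (-70 + 82) = -3 + 12 = 9)
a = 2*I*√6722 (a = √(-26888) = 2*I*√6722 ≈ 163.98*I)
b(M) = 9*√M
√(b(-34) + a) = √(9*√(-34) + 2*I*√6722) = √(9*(I*√34) + 2*I*√6722) = √(9*I*√34 + 2*I*√6722) = √(2*I*√6722 + 9*I*√34)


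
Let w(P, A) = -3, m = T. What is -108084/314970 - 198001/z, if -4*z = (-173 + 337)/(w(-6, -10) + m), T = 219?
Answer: 2245116760346/2152295 ≈ 1.0431e+6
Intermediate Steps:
m = 219
z = -41/216 (z = -(-173 + 337)/(4*(-3 + 219)) = -164/(4*216) = -164/864 = -¼*41/54 = -41/216 ≈ -0.18981)
-108084/314970 - 198001/z = -108084/314970 - 198001/(-41/216) = -108084*1/314970 - 198001*(-216/41) = -18014/52495 + 42768216/41 = 2245116760346/2152295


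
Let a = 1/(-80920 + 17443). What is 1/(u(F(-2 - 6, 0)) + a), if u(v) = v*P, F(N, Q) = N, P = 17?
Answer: -63477/8632873 ≈ -0.0073529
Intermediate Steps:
a = -1/63477 (a = 1/(-63477) = -1/63477 ≈ -1.5754e-5)
u(v) = 17*v (u(v) = v*17 = 17*v)
1/(u(F(-2 - 6, 0)) + a) = 1/(17*(-2 - 6) - 1/63477) = 1/(17*(-8) - 1/63477) = 1/(-136 - 1/63477) = 1/(-8632873/63477) = -63477/8632873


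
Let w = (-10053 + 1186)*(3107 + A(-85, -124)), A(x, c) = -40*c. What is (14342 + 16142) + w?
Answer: -71499605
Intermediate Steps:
w = -71530089 (w = (-10053 + 1186)*(3107 - 40*(-124)) = -8867*(3107 + 4960) = -8867*8067 = -71530089)
(14342 + 16142) + w = (14342 + 16142) - 71530089 = 30484 - 71530089 = -71499605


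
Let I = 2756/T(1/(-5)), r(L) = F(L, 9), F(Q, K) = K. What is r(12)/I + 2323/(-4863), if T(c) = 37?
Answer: -4782809/13402428 ≈ -0.35686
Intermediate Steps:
r(L) = 9
I = 2756/37 ≈ 74.486
r(12)/I + 2323/(-4863) = 9/(2756/37) + 2323/(-4863) = 9*(37/2756) + 2323*(-1/4863) = 333/2756 - 2323/4863 = -4782809/13402428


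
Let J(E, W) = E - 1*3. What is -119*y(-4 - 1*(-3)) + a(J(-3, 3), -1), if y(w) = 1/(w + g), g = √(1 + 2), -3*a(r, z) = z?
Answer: -355/6 - 119*√3/2 ≈ -162.22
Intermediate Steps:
J(E, W) = -3 + E (J(E, W) = E - 3 = -3 + E)
a(r, z) = -z/3
g = √3 ≈ 1.7320
y(w) = 1/(w + √3)
-119*y(-4 - 1*(-3)) + a(J(-3, 3), -1) = -119/((-4 - 1*(-3)) + √3) - ⅓*(-1) = -119/((-4 + 3) + √3) + ⅓ = -119/(-1 + √3) + ⅓ = ⅓ - 119/(-1 + √3)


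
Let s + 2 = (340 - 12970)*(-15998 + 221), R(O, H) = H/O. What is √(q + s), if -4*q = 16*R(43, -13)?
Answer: 4*√23027389283/43 ≈ 14116.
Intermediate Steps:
s = 199263508 (s = -2 + (340 - 12970)*(-15998 + 221) = -2 - 12630*(-15777) = -2 + 199263510 = 199263508)
q = 52/43 (q = -4*(-13/43) = -4*(-13*1/43) = -4*(-13)/43 = -¼*(-208/43) = 52/43 ≈ 1.2093)
√(q + s) = √(52/43 + 199263508) = √(8568330896/43) = 4*√23027389283/43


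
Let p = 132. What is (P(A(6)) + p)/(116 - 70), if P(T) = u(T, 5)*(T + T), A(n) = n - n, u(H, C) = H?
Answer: 66/23 ≈ 2.8696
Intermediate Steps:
A(n) = 0
P(T) = 2*T² (P(T) = T*(T + T) = T*(2*T) = 2*T²)
(P(A(6)) + p)/(116 - 70) = (2*0² + 132)/(116 - 70) = (2*0 + 132)/46 = (0 + 132)*(1/46) = 132*(1/46) = 66/23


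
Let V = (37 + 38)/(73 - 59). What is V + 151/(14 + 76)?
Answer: 2216/315 ≈ 7.0349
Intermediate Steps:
V = 75/14 ≈ 5.3571
V + 151/(14 + 76) = 75/14 + 151/(14 + 76) = 75/14 + 151/90 = 2216/315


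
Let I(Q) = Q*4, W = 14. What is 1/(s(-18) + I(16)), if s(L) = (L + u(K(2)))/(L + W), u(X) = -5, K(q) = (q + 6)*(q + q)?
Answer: 4/279 ≈ 0.014337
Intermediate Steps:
K(q) = 2*q*(6 + q) (K(q) = (6 + q)*(2*q) = 2*q*(6 + q))
s(L) = (-5 + L)/(14 + L) (s(L) = (L - 5)/(L + 14) = (-5 + L)/(14 + L))
I(Q) = 4*Q
1/(s(-18) + I(16)) = 1/((-5 - 18)/(14 - 18) + 4*16) = 1/(-23/(-4) + 64) = 1/(-¼*(-23) + 64) = 1/(23/4 + 64) = 1/(279/4) = 4/279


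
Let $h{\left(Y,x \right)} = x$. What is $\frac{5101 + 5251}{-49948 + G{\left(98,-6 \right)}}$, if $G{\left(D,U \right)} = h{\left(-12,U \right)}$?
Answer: $- \frac{5176}{24977} \approx -0.20723$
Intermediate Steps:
$G{\left(D,U \right)} = U$
$\frac{5101 + 5251}{-49948 + G{\left(98,-6 \right)}} = \frac{5101 + 5251}{-49948 - 6} = \frac{10352}{-49954} = 10352 \left(- \frac{1}{49954}\right) = - \frac{5176}{24977}$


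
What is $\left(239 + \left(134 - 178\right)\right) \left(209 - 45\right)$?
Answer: $31980$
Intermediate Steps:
$\left(239 + \left(134 - 178\right)\right) \left(209 - 45\right) = \left(239 + \left(134 - 178\right)\right) 164 = \left(239 - 44\right) 164 = 195 \cdot 164 = 31980$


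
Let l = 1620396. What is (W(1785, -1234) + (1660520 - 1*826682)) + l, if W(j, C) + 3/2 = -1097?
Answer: 4906271/2 ≈ 2.4531e+6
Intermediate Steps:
W(j, C) = -2197/2 (W(j, C) = -3/2 - 1097 = -2197/2)
(W(1785, -1234) + (1660520 - 1*826682)) + l = (-2197/2 + (1660520 - 1*826682)) + 1620396 = (-2197/2 + (1660520 - 826682)) + 1620396 = (-2197/2 + 833838) + 1620396 = 1665479/2 + 1620396 = 4906271/2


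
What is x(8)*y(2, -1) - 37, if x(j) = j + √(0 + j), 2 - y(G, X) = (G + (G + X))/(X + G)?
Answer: -45 - 2*√2 ≈ -47.828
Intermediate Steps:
y(G, X) = 2 - (X + 2*G)/(G + X) (y(G, X) = 2 - (G + (G + X))/(X + G) = 2 - (X + 2*G)/(G + X))
x(j) = j + √j
x(8)*y(2, -1) - 37 = (8 + √8)*(-1/(2 - 1)) - 37 = (8 + 2*√2)*(-1/1) - 37 = (8 + 2*√2)*(-1*1) - 37 = (8 + 2*√2)*(-1) - 37 = (-8 - 2*√2) - 37 = -45 - 2*√2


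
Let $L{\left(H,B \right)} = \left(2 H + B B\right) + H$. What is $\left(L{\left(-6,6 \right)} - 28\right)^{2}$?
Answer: $100$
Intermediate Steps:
$L{\left(H,B \right)} = B^{2} + 3 H$ ($L{\left(H,B \right)} = \left(2 H + B^{2}\right) + H = \left(B^{2} + 2 H\right) + H = B^{2} + 3 H$)
$\left(L{\left(-6,6 \right)} - 28\right)^{2} = \left(\left(6^{2} + 3 \left(-6\right)\right) - 28\right)^{2} = \left(\left(36 - 18\right) - 28\right)^{2} = \left(18 - 28\right)^{2} = \left(-10\right)^{2} = 100$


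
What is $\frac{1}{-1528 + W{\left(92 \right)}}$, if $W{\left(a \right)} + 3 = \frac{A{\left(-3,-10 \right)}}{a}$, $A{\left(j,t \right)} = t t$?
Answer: $- \frac{23}{35188} \approx -0.00065363$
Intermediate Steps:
$A{\left(j,t \right)} = t^{2}$
$W{\left(a \right)} = -3 + \frac{100}{a}$ ($W{\left(a \right)} = -3 + \frac{\left(-10\right)^{2}}{a} = -3 + \frac{100}{a}$)
$\frac{1}{-1528 + W{\left(92 \right)}} = \frac{1}{-1528 - \left(3 - \frac{100}{92}\right)} = \frac{1}{-1528 + \left(-3 + 100 \cdot \frac{1}{92}\right)} = \frac{1}{-1528 + \left(-3 + \frac{25}{23}\right)} = \frac{1}{-1528 - \frac{44}{23}} = \frac{1}{- \frac{35188}{23}} = - \frac{23}{35188}$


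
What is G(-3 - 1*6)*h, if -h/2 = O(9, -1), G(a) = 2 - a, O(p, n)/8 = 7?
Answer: -1232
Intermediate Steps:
O(p, n) = 56 (O(p, n) = 8*7 = 56)
h = -112 (h = -2*56 = -112)
G(-3 - 1*6)*h = (2 - (-3 - 1*6))*(-112) = (2 - (-3 - 6))*(-112) = (2 - 1*(-9))*(-112) = (2 + 9)*(-112) = 11*(-112) = -1232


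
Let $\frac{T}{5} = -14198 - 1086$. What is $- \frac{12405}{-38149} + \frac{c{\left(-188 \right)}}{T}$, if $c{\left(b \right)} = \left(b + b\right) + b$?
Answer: $\frac{242376534}{728836645} \approx 0.33255$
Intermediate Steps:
$T = -76420$ ($T = 5 \left(-14198 - 1086\right) = 5 \left(-15284\right) = -76420$)
$c{\left(b \right)} = 3 b$ ($c{\left(b \right)} = 2 b + b = 3 b$)
$- \frac{12405}{-38149} + \frac{c{\left(-188 \right)}}{T} = - \frac{12405}{-38149} + \frac{3 \left(-188\right)}{-76420} = \left(-12405\right) \left(- \frac{1}{38149}\right) - - \frac{141}{19105} = \frac{12405}{38149} + \frac{141}{19105} = \frac{242376534}{728836645}$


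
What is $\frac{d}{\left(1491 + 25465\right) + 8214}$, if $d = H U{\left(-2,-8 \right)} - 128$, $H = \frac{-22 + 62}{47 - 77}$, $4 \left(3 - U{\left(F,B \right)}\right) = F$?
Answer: $- \frac{199}{52755} \approx -0.0037722$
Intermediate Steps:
$U{\left(F,B \right)} = 3 - \frac{F}{4}$
$H = - \frac{4}{3}$ ($H = \frac{40}{-30} = 40 \left(- \frac{1}{30}\right) = - \frac{4}{3} \approx -1.3333$)
$d = - \frac{398}{3}$ ($d = - \frac{4 \left(3 - - \frac{1}{2}\right)}{3} - 128 = - \frac{4 \left(3 + \frac{1}{2}\right)}{3} - 128 = \left(- \frac{4}{3}\right) \frac{7}{2} - 128 = - \frac{14}{3} - 128 = - \frac{398}{3} \approx -132.67$)
$\frac{d}{\left(1491 + 25465\right) + 8214} = - \frac{398}{3 \left(\left(1491 + 25465\right) + 8214\right)} = - \frac{398}{3 \left(26956 + 8214\right)} = - \frac{398}{3 \cdot 35170} = \left(- \frac{398}{3}\right) \frac{1}{35170} = - \frac{199}{52755}$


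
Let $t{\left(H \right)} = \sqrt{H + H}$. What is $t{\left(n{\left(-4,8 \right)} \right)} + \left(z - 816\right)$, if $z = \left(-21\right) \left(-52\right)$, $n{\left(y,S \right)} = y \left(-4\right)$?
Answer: $276 + 4 \sqrt{2} \approx 281.66$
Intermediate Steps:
$n{\left(y,S \right)} = - 4 y$
$z = 1092$
$t{\left(H \right)} = \sqrt{2} \sqrt{H}$ ($t{\left(H \right)} = \sqrt{2 H} = \sqrt{2} \sqrt{H}$)
$t{\left(n{\left(-4,8 \right)} \right)} + \left(z - 816\right) = \sqrt{2} \sqrt{\left(-4\right) \left(-4\right)} + \left(1092 - 816\right) = \sqrt{2} \sqrt{16} + 276 = \sqrt{2} \cdot 4 + 276 = 4 \sqrt{2} + 276 = 276 + 4 \sqrt{2}$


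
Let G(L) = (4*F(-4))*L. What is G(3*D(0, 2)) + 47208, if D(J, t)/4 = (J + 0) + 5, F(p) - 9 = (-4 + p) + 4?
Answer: 48408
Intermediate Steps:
F(p) = 9 + p (F(p) = 9 + ((-4 + p) + 4) = 9 + p)
D(J, t) = 20 + 4*J (D(J, t) = 4*((J + 0) + 5) = 4*(J + 5) = 4*(5 + J) = 20 + 4*J)
G(L) = 20*L (G(L) = (4*(9 - 4))*L = (4*5)*L = 20*L)
G(3*D(0, 2)) + 47208 = 20*(3*(20 + 4*0)) + 47208 = 20*(3*(20 + 0)) + 47208 = 20*(3*20) + 47208 = 20*60 + 47208 = 1200 + 47208 = 48408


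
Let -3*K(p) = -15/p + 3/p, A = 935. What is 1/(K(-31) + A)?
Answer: 31/28981 ≈ 0.0010697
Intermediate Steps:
K(p) = 4/p (K(p) = -(-15/p + 3/p)/3 = -(-4)/p = 4/p)
1/(K(-31) + A) = 1/(4/(-31) + 935) = 1/(4*(-1/31) + 935) = 1/(-4/31 + 935) = 1/(28981/31) = 31/28981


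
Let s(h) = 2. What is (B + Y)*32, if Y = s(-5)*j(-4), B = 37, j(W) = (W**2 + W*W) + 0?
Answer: 3232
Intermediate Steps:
j(W) = 2*W**2 (j(W) = (W**2 + W**2) + 0 = 2*W**2 + 0 = 2*W**2)
Y = 64 (Y = 2*(2*(-4)**2) = 2*(2*16) = 2*32 = 64)
(B + Y)*32 = (37 + 64)*32 = 101*32 = 3232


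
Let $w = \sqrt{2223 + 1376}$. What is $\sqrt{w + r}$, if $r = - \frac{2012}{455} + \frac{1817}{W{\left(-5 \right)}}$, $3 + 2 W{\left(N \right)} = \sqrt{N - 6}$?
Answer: $\frac{\sqrt{-915460 - \frac{752328850}{3 - i \sqrt{11}} + 207025 \sqrt{3599}}}{455} \approx 11.977 - 25.159 i$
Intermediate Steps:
$w = \sqrt{3599} \approx 59.992$
$W{\left(N \right)} = - \frac{3}{2} + \frac{\sqrt{-6 + N}}{2}$ ($W{\left(N \right)} = - \frac{3}{2} + \frac{\sqrt{N - 6}}{2} = - \frac{3}{2} + \frac{\sqrt{-6 + N}}{2}$)
$r = - \frac{2012}{455} + \frac{1817}{- \frac{3}{2} + \frac{i \sqrt{11}}{2}}$ ($r = - \frac{2012}{455} + \frac{1817}{- \frac{3}{2} + \frac{\sqrt{-6 - 5}}{2}} = \left(-2012\right) \frac{1}{455} + \frac{1817}{- \frac{3}{2} + \frac{\sqrt{-11}}{2}} = - \frac{2012}{455} + \frac{1817}{- \frac{3}{2} + \frac{i \sqrt{11}}{2}} \approx -549.52 - 602.63 i$)
$\sqrt{w + r} = \sqrt{\sqrt{3599} - \left(\frac{100013}{182} + \frac{1817 i \sqrt{11}}{10}\right)} = \sqrt{- \frac{100013}{182} + \sqrt{3599} - \frac{1817 i \sqrt{11}}{10}}$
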